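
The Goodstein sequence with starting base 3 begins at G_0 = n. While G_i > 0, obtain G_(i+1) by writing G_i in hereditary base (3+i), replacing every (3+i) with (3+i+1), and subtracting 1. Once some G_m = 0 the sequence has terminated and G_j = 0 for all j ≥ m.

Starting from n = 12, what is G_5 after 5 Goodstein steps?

63

12 —HB3→ 3^2 + 3 —bump→ 4^2 + 4 = 20 —(−1)→ 19
19 —HB4→ 4^2 + 3 —bump→ 5^2 + 3 = 28 —(−1)→ 27
27 —HB5→ 5^2 + 2 —bump→ 6^2 + 2 = 38 —(−1)→ 37
37 —HB6→ 6^2 + 1 —bump→ 7^2 + 1 = 50 —(−1)→ 49
49 —HB7→ 7^2 —bump→ 8^2 = 64 —(−1)→ 63
63 —HB8→ 7·8 + 7 —bump→ 7·9 + 7 = 70 —(−1)→ 69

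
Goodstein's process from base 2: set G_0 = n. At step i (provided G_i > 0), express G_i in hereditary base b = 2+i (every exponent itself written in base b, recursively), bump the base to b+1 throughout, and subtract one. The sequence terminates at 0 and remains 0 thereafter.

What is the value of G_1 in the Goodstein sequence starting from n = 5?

5 —HB2→ 2^2 + 1 —bump→ 3^3 + 1 = 28 —(−1)→ 27
27 —HB3→ 3^3 —bump→ 4^4 = 256 —(−1)→ 255

27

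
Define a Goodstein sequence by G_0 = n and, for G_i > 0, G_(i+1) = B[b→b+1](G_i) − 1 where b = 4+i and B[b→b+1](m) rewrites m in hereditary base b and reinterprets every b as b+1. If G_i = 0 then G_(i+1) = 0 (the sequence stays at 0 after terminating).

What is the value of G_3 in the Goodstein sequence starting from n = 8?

9

step 0: 8 = 2·4; sub 5 for 4: 2·5; = 10; G_1 = 10−1 = 9
step 1: 9 = 5 + 4; sub 6 for 5: 6 + 4; = 10; G_2 = 10−1 = 9
step 2: 9 = 6 + 3; sub 7 for 6: 7 + 3; = 10; G_3 = 10−1 = 9
step 3: 9 = 7 + 2; sub 8 for 7: 8 + 2; = 10; G_4 = 10−1 = 9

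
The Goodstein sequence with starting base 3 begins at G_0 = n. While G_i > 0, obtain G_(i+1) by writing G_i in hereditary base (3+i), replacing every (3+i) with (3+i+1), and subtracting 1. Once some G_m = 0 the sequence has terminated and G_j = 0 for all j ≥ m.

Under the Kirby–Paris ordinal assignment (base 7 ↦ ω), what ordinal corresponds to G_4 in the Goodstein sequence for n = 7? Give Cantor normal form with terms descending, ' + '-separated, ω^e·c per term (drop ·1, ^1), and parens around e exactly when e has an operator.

G_0=7  [base 3] 2·3 + 1  →[3↦4]→  2·4 + 1 = 9  −1 ⇒ G_1=8
G_1=8  [base 4] 2·4  →[4↦5]→  2·5 = 10  −1 ⇒ G_2=9
G_2=9  [base 5] 5 + 4  →[5↦6]→  6 + 4 = 10  −1 ⇒ G_3=9
G_3=9  [base 6] 6 + 3  →[6↦7]→  7 + 3 = 10  −1 ⇒ G_4=9
G_4=9  [base 7] 7 + 2  →[7↦8]→  8 + 2 = 10  −1 ⇒ G_5=9

ω + 2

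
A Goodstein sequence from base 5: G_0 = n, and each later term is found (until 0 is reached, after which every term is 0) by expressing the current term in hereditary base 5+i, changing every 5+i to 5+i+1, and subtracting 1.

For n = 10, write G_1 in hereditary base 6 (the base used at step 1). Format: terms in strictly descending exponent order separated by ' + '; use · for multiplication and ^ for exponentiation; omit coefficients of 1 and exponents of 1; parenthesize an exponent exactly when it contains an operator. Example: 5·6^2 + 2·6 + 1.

i=0: 10 = 2·5 (b=5); 5→6: 2·6 = 12; 12−1 = 11
i=1: 11 = 6 + 5 (b=6); 6→7: 7 + 5 = 12; 12−1 = 11

6 + 5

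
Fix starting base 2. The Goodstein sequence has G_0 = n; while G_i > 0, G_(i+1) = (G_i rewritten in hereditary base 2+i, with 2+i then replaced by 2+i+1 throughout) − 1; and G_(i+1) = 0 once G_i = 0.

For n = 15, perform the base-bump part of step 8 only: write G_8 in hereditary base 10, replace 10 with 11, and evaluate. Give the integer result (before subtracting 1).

3138578427935

base 2: 15 = 2^(2 + 1) + 2^2 + 2 + 1; at 3: 3^(3 + 1) + 3^3 + 3 + 1 = 112; next = 111
base 3: 111 = 3^(3 + 1) + 3^3 + 3; at 4: 4^(4 + 1) + 4^4 + 4 = 1284; next = 1283
base 4: 1283 = 4^(4 + 1) + 4^4 + 3; at 5: 5^(5 + 1) + 5^5 + 3 = 18753; next = 18752
base 5: 18752 = 5^(5 + 1) + 5^5 + 2; at 6: 6^(6 + 1) + 6^6 + 2 = 326594; next = 326593
base 6: 326593 = 6^(6 + 1) + 6^6 + 1; at 7: 7^(7 + 1) + 7^7 + 1 = 6588345; next = 6588344
base 7: 6588344 = 7^(7 + 1) + 7^7; at 8: 8^(8 + 1) + 8^8 = 150994944; next = 150994943
base 8: 150994943 = 8^(8 + 1) + 7·8^7 + 7·8^6 + 7·8^5 + 7·8^4 + 7·8^3 + 7·8^2 + 7·8 + 7; at 9: 9^(9 + 1) + 7·9^7 + 7·9^6 + 7·9^5 + 7·9^4 + 7·9^3 + 7·9^2 + 7·9 + 7 = 3524450281; next = 3524450280
base 9: 3524450280 = 9^(9 + 1) + 7·9^7 + 7·9^6 + 7·9^5 + 7·9^4 + 7·9^3 + 7·9^2 + 7·9 + 6; at 10: 10^(10 + 1) + 7·10^7 + 7·10^6 + 7·10^5 + 7·10^4 + 7·10^3 + 7·10^2 + 7·10 + 6 = 100077777776; next = 100077777775
base 10: 100077777775 = 10^(10 + 1) + 7·10^7 + 7·10^6 + 7·10^5 + 7·10^4 + 7·10^3 + 7·10^2 + 7·10 + 5; at 11: 11^(11 + 1) + 7·11^7 + 7·11^6 + 7·11^5 + 7·11^4 + 7·11^3 + 7·11^2 + 7·11 + 5 = 3138578427935; next = 3138578427934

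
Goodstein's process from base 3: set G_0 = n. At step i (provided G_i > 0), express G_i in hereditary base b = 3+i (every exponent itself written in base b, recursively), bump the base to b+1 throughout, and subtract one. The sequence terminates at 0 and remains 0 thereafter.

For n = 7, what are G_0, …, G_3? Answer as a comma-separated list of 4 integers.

7, 8, 9, 9

G_0=7  [base 3] 2·3 + 1  →[3↦4]→  2·4 + 1 = 9  −1 ⇒ G_1=8
G_1=8  [base 4] 2·4  →[4↦5]→  2·5 = 10  −1 ⇒ G_2=9
G_2=9  [base 5] 5 + 4  →[5↦6]→  6 + 4 = 10  −1 ⇒ G_3=9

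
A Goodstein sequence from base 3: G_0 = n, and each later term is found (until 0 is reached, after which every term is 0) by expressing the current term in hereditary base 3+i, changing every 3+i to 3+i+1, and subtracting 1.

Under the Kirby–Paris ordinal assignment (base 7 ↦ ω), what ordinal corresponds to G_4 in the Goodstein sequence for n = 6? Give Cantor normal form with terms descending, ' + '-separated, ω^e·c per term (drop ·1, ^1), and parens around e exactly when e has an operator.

ω

base 3: 6 = 2·3; at 4: 2·4 = 8; next = 7
base 4: 7 = 4 + 3; at 5: 5 + 3 = 8; next = 7
base 5: 7 = 5 + 2; at 6: 6 + 2 = 8; next = 7
base 6: 7 = 6 + 1; at 7: 7 + 1 = 8; next = 7
base 7: 7 = 7; at 8: 8 = 8; next = 7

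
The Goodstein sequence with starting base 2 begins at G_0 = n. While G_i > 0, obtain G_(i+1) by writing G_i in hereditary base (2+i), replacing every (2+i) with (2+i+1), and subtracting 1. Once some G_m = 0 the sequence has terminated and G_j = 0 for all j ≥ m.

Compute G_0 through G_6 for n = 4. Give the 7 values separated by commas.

G_0=4  [base 2] 2^2  →[2↦3]→  3^3 = 27  −1 ⇒ G_1=26
G_1=26  [base 3] 2·3^2 + 2·3 + 2  →[3↦4]→  2·4^2 + 2·4 + 2 = 42  −1 ⇒ G_2=41
G_2=41  [base 4] 2·4^2 + 2·4 + 1  →[4↦5]→  2·5^2 + 2·5 + 1 = 61  −1 ⇒ G_3=60
G_3=60  [base 5] 2·5^2 + 2·5  →[5↦6]→  2·6^2 + 2·6 = 84  −1 ⇒ G_4=83
G_4=83  [base 6] 2·6^2 + 6 + 5  →[6↦7]→  2·7^2 + 7 + 5 = 110  −1 ⇒ G_5=109
G_5=109  [base 7] 2·7^2 + 7 + 4  →[7↦8]→  2·8^2 + 8 + 4 = 140  −1 ⇒ G_6=139

4, 26, 41, 60, 83, 109, 139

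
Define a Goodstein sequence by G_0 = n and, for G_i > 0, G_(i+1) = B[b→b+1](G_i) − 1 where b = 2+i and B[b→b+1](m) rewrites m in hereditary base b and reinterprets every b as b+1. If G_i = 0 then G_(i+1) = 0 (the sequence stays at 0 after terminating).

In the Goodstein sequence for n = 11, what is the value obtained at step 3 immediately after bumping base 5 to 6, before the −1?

(0) 11|_2 = 2^(2 + 1) + 2 + 1 ↦ 3^(3 + 1) + 3 + 1|_3 = 85 ⇒ 84
(1) 84|_3 = 3^(3 + 1) + 3 ↦ 4^(4 + 1) + 4|_4 = 1028 ⇒ 1027
(2) 1027|_4 = 4^(4 + 1) + 3 ↦ 5^(5 + 1) + 3|_5 = 15628 ⇒ 15627
(3) 15627|_5 = 5^(5 + 1) + 2 ↦ 6^(6 + 1) + 2|_6 = 279938 ⇒ 279937

279938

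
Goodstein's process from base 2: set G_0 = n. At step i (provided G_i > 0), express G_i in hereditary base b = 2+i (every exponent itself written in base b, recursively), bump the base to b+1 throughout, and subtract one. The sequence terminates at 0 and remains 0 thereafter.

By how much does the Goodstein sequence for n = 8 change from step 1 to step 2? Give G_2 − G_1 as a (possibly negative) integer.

G_0=8  [base 2] 2^(2 + 1)  →[2↦3]→  3^(3 + 1) = 81  −1 ⇒ G_1=80
G_1=80  [base 3] 2·3^3 + 2·3^2 + 2·3 + 2  →[3↦4]→  2·4^4 + 2·4^2 + 2·4 + 2 = 554  −1 ⇒ G_2=553

473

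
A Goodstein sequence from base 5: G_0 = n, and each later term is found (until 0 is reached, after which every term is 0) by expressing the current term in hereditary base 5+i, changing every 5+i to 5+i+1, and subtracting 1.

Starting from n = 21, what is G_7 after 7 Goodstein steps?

37

base 5: 21 = 4·5 + 1; at 6: 4·6 + 1 = 25; next = 24
base 6: 24 = 4·6; at 7: 4·7 = 28; next = 27
base 7: 27 = 3·7 + 6; at 8: 3·8 + 6 = 30; next = 29
base 8: 29 = 3·8 + 5; at 9: 3·9 + 5 = 32; next = 31
base 9: 31 = 3·9 + 4; at 10: 3·10 + 4 = 34; next = 33
base 10: 33 = 3·10 + 3; at 11: 3·11 + 3 = 36; next = 35
base 11: 35 = 3·11 + 2; at 12: 3·12 + 2 = 38; next = 37
base 12: 37 = 3·12 + 1; at 13: 3·13 + 1 = 40; next = 39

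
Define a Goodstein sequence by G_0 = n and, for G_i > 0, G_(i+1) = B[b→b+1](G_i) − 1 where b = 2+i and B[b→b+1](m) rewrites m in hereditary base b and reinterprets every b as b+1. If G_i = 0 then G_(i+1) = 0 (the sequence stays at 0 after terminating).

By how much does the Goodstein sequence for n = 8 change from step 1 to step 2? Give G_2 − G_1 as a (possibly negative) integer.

G_0 = 8. HB_2(8) = 2^(2 + 1). Bump = 81. G_1 = 80.
G_1 = 80. HB_3(80) = 2·3^3 + 2·3^2 + 2·3 + 2. Bump = 554. G_2 = 553.

473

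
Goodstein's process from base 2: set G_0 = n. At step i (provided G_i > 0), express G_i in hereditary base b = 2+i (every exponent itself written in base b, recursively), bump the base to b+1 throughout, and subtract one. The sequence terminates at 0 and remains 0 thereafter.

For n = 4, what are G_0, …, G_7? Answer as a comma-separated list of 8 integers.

4 —HB2→ 2^2 —bump→ 3^3 = 27 —(−1)→ 26
26 —HB3→ 2·3^2 + 2·3 + 2 —bump→ 2·4^2 + 2·4 + 2 = 42 —(−1)→ 41
41 —HB4→ 2·4^2 + 2·4 + 1 —bump→ 2·5^2 + 2·5 + 1 = 61 —(−1)→ 60
60 —HB5→ 2·5^2 + 2·5 —bump→ 2·6^2 + 2·6 = 84 —(−1)→ 83
83 —HB6→ 2·6^2 + 6 + 5 —bump→ 2·7^2 + 7 + 5 = 110 —(−1)→ 109
109 —HB7→ 2·7^2 + 7 + 4 —bump→ 2·8^2 + 8 + 4 = 140 —(−1)→ 139
139 —HB8→ 2·8^2 + 8 + 3 —bump→ 2·9^2 + 9 + 3 = 174 —(−1)→ 173

4, 26, 41, 60, 83, 109, 139, 173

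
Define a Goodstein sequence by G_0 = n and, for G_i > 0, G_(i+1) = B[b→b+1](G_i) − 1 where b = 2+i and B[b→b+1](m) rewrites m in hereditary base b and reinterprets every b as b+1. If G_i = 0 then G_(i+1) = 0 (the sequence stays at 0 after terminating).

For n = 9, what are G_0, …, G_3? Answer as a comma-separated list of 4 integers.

9, 81, 1023, 9842

[0] 9 ≡ 2^(2 + 1) + 1 (base 2). Lift 3: 82. −1: 81.
[1] 81 ≡ 3^(3 + 1) (base 3). Lift 4: 1024. −1: 1023.
[2] 1023 ≡ 3·4^4 + 3·4^3 + 3·4^2 + 3·4 + 3 (base 4). Lift 5: 9843. −1: 9842.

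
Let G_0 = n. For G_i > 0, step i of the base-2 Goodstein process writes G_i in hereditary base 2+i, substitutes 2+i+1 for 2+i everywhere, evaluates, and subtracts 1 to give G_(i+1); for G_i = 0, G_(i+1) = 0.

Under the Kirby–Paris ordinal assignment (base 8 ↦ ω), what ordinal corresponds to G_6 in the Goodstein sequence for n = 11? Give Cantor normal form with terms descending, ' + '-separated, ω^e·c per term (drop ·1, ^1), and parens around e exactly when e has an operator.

(0) 11|_2 = 2^(2 + 1) + 2 + 1 ↦ 3^(3 + 1) + 3 + 1|_3 = 85 ⇒ 84
(1) 84|_3 = 3^(3 + 1) + 3 ↦ 4^(4 + 1) + 4|_4 = 1028 ⇒ 1027
(2) 1027|_4 = 4^(4 + 1) + 3 ↦ 5^(5 + 1) + 3|_5 = 15628 ⇒ 15627
(3) 15627|_5 = 5^(5 + 1) + 2 ↦ 6^(6 + 1) + 2|_6 = 279938 ⇒ 279937
(4) 279937|_6 = 6^(6 + 1) + 1 ↦ 7^(7 + 1) + 1|_7 = 5764802 ⇒ 5764801
(5) 5764801|_7 = 7^(7 + 1) ↦ 8^(8 + 1)|_8 = 134217728 ⇒ 134217727
(6) 134217727|_8 = 7·8^8 + 7·8^7 + 7·8^6 + 7·8^5 + 7·8^4 + 7·8^3 + 7·8^2 + 7·8 + 7 ↦ 7·9^9 + 7·9^7 + 7·9^6 + 7·9^5 + 7·9^4 + 7·9^3 + 7·9^2 + 7·9 + 7|_9 = 2749609303 ⇒ 2749609302

ω^ω·7 + ω^7·7 + ω^6·7 + ω^5·7 + ω^4·7 + ω^3·7 + ω^2·7 + ω·7 + 7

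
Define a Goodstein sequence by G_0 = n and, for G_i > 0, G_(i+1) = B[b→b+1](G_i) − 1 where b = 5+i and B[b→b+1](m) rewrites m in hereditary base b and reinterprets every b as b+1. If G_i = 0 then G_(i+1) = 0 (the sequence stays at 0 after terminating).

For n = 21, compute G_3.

29

[0] 21 ≡ 4·5 + 1 (base 5). Lift 6: 25. −1: 24.
[1] 24 ≡ 4·6 (base 6). Lift 7: 28. −1: 27.
[2] 27 ≡ 3·7 + 6 (base 7). Lift 8: 30. −1: 29.
[3] 29 ≡ 3·8 + 5 (base 8). Lift 9: 32. −1: 31.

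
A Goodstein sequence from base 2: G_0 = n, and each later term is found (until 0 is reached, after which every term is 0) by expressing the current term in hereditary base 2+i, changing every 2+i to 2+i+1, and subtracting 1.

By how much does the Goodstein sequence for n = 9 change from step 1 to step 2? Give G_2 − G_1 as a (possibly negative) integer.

942

i=0: 9 = 2^(2 + 1) + 1 (b=2); 2→3: 3^(3 + 1) + 1 = 82; 82−1 = 81
i=1: 81 = 3^(3 + 1) (b=3); 3→4: 4^(4 + 1) = 1024; 1024−1 = 1023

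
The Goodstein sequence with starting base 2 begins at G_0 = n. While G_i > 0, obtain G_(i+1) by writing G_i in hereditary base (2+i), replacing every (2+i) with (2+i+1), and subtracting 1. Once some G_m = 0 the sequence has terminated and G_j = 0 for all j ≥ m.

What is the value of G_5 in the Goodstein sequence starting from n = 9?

2471826

(0) 9|_2 = 2^(2 + 1) + 1 ↦ 3^(3 + 1) + 1|_3 = 82 ⇒ 81
(1) 81|_3 = 3^(3 + 1) ↦ 4^(4 + 1)|_4 = 1024 ⇒ 1023
(2) 1023|_4 = 3·4^4 + 3·4^3 + 3·4^2 + 3·4 + 3 ↦ 3·5^5 + 3·5^3 + 3·5^2 + 3·5 + 3|_5 = 9843 ⇒ 9842
(3) 9842|_5 = 3·5^5 + 3·5^3 + 3·5^2 + 3·5 + 2 ↦ 3·6^6 + 3·6^3 + 3·6^2 + 3·6 + 2|_6 = 140744 ⇒ 140743
(4) 140743|_6 = 3·6^6 + 3·6^3 + 3·6^2 + 3·6 + 1 ↦ 3·7^7 + 3·7^3 + 3·7^2 + 3·7 + 1|_7 = 2471827 ⇒ 2471826
(5) 2471826|_7 = 3·7^7 + 3·7^3 + 3·7^2 + 3·7 ↦ 3·8^8 + 3·8^3 + 3·8^2 + 3·8|_8 = 50333400 ⇒ 50333399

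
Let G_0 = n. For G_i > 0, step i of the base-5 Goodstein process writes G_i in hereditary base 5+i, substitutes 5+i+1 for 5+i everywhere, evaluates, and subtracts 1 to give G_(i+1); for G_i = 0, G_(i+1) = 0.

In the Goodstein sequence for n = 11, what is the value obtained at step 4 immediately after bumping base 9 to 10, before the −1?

G_0=11  [base 5] 2·5 + 1  →[5↦6]→  2·6 + 1 = 13  −1 ⇒ G_1=12
G_1=12  [base 6] 2·6  →[6↦7]→  2·7 = 14  −1 ⇒ G_2=13
G_2=13  [base 7] 7 + 6  →[7↦8]→  8 + 6 = 14  −1 ⇒ G_3=13
G_3=13  [base 8] 8 + 5  →[8↦9]→  9 + 5 = 14  −1 ⇒ G_4=13

14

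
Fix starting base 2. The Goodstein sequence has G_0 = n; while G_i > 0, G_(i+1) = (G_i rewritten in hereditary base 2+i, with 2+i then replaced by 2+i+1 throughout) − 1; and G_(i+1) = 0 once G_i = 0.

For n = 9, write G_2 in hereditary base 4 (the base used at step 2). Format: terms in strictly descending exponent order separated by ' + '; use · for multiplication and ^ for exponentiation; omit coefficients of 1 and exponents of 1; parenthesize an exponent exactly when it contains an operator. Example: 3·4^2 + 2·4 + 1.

i=0: 9 = 2^(2 + 1) + 1 (b=2); 2→3: 3^(3 + 1) + 1 = 82; 82−1 = 81
i=1: 81 = 3^(3 + 1) (b=3); 3→4: 4^(4 + 1) = 1024; 1024−1 = 1023
i=2: 1023 = 3·4^4 + 3·4^3 + 3·4^2 + 3·4 + 3 (b=4); 4→5: 3·5^5 + 3·5^3 + 3·5^2 + 3·5 + 3 = 9843; 9843−1 = 9842

3·4^4 + 3·4^3 + 3·4^2 + 3·4 + 3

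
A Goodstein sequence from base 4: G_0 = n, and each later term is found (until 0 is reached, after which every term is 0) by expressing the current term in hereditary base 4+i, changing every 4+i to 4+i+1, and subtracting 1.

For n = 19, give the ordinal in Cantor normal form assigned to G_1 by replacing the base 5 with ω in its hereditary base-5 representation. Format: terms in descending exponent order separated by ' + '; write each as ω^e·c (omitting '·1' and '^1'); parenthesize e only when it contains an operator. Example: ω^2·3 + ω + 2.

ω^2 + 2

G_0 = 19. HB_4(19) = 4^2 + 3. Bump = 28. G_1 = 27.
G_1 = 27. HB_5(27) = 5^2 + 2. Bump = 38. G_2 = 37.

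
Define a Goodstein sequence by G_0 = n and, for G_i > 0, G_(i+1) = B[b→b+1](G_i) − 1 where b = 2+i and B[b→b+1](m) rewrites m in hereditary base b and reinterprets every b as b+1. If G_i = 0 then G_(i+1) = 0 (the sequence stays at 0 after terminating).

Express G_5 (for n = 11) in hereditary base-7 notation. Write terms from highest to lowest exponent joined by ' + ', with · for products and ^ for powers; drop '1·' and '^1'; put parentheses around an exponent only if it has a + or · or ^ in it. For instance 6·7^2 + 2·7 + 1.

7^(7 + 1)

(0) 11|_2 = 2^(2 + 1) + 2 + 1 ↦ 3^(3 + 1) + 3 + 1|_3 = 85 ⇒ 84
(1) 84|_3 = 3^(3 + 1) + 3 ↦ 4^(4 + 1) + 4|_4 = 1028 ⇒ 1027
(2) 1027|_4 = 4^(4 + 1) + 3 ↦ 5^(5 + 1) + 3|_5 = 15628 ⇒ 15627
(3) 15627|_5 = 5^(5 + 1) + 2 ↦ 6^(6 + 1) + 2|_6 = 279938 ⇒ 279937
(4) 279937|_6 = 6^(6 + 1) + 1 ↦ 7^(7 + 1) + 1|_7 = 5764802 ⇒ 5764801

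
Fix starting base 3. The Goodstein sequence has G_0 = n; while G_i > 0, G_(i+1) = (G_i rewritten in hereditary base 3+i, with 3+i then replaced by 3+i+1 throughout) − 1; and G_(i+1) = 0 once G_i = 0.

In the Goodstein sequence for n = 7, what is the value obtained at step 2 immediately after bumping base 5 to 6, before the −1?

10

base 3: 7 = 2·3 + 1; at 4: 2·4 + 1 = 9; next = 8
base 4: 8 = 2·4; at 5: 2·5 = 10; next = 9
base 5: 9 = 5 + 4; at 6: 6 + 4 = 10; next = 9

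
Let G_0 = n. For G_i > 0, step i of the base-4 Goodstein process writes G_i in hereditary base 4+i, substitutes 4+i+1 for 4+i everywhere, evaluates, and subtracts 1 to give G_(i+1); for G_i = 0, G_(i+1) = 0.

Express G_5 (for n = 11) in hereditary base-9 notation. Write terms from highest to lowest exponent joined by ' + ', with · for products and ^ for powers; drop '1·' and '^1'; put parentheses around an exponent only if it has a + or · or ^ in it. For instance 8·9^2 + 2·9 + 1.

G_0=11  [base 4] 2·4 + 3  →[4↦5]→  2·5 + 3 = 13  −1 ⇒ G_1=12
G_1=12  [base 5] 2·5 + 2  →[5↦6]→  2·6 + 2 = 14  −1 ⇒ G_2=13
G_2=13  [base 6] 2·6 + 1  →[6↦7]→  2·7 + 1 = 15  −1 ⇒ G_3=14
G_3=14  [base 7] 2·7  →[7↦8]→  2·8 = 16  −1 ⇒ G_4=15
G_4=15  [base 8] 8 + 7  →[8↦9]→  9 + 7 = 16  −1 ⇒ G_5=15

9 + 6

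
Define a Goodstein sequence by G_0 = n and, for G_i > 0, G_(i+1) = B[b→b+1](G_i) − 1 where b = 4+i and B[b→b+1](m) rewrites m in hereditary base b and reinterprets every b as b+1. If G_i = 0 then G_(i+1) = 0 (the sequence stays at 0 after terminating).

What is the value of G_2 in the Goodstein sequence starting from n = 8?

base 4: 8 = 2·4; at 5: 2·5 = 10; next = 9
base 5: 9 = 5 + 4; at 6: 6 + 4 = 10; next = 9

9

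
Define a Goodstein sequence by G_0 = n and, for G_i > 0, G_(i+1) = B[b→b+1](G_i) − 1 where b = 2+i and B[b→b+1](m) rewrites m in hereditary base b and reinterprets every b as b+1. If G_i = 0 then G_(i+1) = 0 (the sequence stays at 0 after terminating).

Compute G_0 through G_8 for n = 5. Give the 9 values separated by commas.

5, 27, 255, 467, 775, 1197, 1751, 2454, 3325

i=0: 5 = 2^2 + 1 (b=2); 2→3: 3^3 + 1 = 28; 28−1 = 27
i=1: 27 = 3^3 (b=3); 3→4: 4^4 = 256; 256−1 = 255
i=2: 255 = 3·4^3 + 3·4^2 + 3·4 + 3 (b=4); 4→5: 3·5^3 + 3·5^2 + 3·5 + 3 = 468; 468−1 = 467
i=3: 467 = 3·5^3 + 3·5^2 + 3·5 + 2 (b=5); 5→6: 3·6^3 + 3·6^2 + 3·6 + 2 = 776; 776−1 = 775
i=4: 775 = 3·6^3 + 3·6^2 + 3·6 + 1 (b=6); 6→7: 3·7^3 + 3·7^2 + 3·7 + 1 = 1198; 1198−1 = 1197
i=5: 1197 = 3·7^3 + 3·7^2 + 3·7 (b=7); 7→8: 3·8^3 + 3·8^2 + 3·8 = 1752; 1752−1 = 1751
i=6: 1751 = 3·8^3 + 3·8^2 + 2·8 + 7 (b=8); 8→9: 3·9^3 + 3·9^2 + 2·9 + 7 = 2455; 2455−1 = 2454
i=7: 2454 = 3·9^3 + 3·9^2 + 2·9 + 6 (b=9); 9→10: 3·10^3 + 3·10^2 + 2·10 + 6 = 3326; 3326−1 = 3325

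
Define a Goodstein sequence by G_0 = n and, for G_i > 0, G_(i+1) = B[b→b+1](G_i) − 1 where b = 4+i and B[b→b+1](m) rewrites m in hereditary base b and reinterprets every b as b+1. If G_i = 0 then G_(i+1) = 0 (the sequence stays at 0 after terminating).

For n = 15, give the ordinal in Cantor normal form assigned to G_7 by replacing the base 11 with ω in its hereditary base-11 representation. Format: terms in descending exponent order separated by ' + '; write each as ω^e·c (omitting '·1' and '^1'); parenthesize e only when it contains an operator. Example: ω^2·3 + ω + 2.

i=0: 15 = 3·4 + 3 (b=4); 4→5: 3·5 + 3 = 18; 18−1 = 17
i=1: 17 = 3·5 + 2 (b=5); 5→6: 3·6 + 2 = 20; 20−1 = 19
i=2: 19 = 3·6 + 1 (b=6); 6→7: 3·7 + 1 = 22; 22−1 = 21
i=3: 21 = 3·7 (b=7); 7→8: 3·8 = 24; 24−1 = 23
i=4: 23 = 2·8 + 7 (b=8); 8→9: 2·9 + 7 = 25; 25−1 = 24
i=5: 24 = 2·9 + 6 (b=9); 9→10: 2·10 + 6 = 26; 26−1 = 25
i=6: 25 = 2·10 + 5 (b=10); 10→11: 2·11 + 5 = 27; 27−1 = 26

ω·2 + 4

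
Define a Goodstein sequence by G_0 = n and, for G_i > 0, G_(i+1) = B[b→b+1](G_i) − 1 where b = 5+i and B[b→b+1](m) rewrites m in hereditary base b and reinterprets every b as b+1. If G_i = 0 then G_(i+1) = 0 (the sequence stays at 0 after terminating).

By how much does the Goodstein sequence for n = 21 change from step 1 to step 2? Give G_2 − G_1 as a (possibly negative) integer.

G_0=21  [base 5] 4·5 + 1  →[5↦6]→  4·6 + 1 = 25  −1 ⇒ G_1=24
G_1=24  [base 6] 4·6  →[6↦7]→  4·7 = 28  −1 ⇒ G_2=27

3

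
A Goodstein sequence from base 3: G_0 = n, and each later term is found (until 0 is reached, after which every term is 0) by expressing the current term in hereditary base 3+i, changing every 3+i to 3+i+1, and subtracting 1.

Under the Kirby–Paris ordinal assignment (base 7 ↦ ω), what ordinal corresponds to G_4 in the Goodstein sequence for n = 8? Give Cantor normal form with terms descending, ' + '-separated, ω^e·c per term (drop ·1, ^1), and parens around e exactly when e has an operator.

ω + 4

G_0 = 8. HB_3(8) = 2·3 + 2. Bump = 10. G_1 = 9.
G_1 = 9. HB_4(9) = 2·4 + 1. Bump = 11. G_2 = 10.
G_2 = 10. HB_5(10) = 2·5. Bump = 12. G_3 = 11.
G_3 = 11. HB_6(11) = 6 + 5. Bump = 12. G_4 = 11.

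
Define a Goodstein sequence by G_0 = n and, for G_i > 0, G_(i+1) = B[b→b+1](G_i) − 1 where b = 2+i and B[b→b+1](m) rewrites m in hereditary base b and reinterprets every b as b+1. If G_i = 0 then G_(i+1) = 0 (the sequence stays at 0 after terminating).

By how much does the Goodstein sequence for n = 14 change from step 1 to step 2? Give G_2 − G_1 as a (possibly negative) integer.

1171

(0) 14|_2 = 2^(2 + 1) + 2^2 + 2 ↦ 3^(3 + 1) + 3^3 + 3|_3 = 111 ⇒ 110
(1) 110|_3 = 3^(3 + 1) + 3^3 + 2 ↦ 4^(4 + 1) + 4^4 + 2|_4 = 1282 ⇒ 1281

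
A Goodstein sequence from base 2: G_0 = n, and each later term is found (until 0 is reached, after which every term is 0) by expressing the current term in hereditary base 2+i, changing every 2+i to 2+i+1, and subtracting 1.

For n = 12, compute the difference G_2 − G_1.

958

[0] 12 ≡ 2^(2 + 1) + 2^2 (base 2). Lift 3: 108. −1: 107.
[1] 107 ≡ 3^(3 + 1) + 2·3^2 + 2·3 + 2 (base 3). Lift 4: 1066. −1: 1065.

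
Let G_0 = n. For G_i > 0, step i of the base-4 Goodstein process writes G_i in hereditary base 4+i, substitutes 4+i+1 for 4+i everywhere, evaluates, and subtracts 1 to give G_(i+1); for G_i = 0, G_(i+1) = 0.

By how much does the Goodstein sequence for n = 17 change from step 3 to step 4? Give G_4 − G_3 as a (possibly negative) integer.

G_0 = 17. HB_4(17) = 4^2 + 1. Bump = 26. G_1 = 25.
G_1 = 25. HB_5(25) = 5^2. Bump = 36. G_2 = 35.
G_2 = 35. HB_6(35) = 5·6 + 5. Bump = 40. G_3 = 39.
G_3 = 39. HB_7(39) = 5·7 + 4. Bump = 44. G_4 = 43.

4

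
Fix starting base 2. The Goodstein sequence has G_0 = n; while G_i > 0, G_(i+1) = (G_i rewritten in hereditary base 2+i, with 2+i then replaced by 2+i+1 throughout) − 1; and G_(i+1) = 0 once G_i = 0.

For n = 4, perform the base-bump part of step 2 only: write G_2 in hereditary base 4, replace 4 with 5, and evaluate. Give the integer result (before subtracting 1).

61

(0) 4|_2 = 2^2 ↦ 3^3|_3 = 27 ⇒ 26
(1) 26|_3 = 2·3^2 + 2·3 + 2 ↦ 2·4^2 + 2·4 + 2|_4 = 42 ⇒ 41
(2) 41|_4 = 2·4^2 + 2·4 + 1 ↦ 2·5^2 + 2·5 + 1|_5 = 61 ⇒ 60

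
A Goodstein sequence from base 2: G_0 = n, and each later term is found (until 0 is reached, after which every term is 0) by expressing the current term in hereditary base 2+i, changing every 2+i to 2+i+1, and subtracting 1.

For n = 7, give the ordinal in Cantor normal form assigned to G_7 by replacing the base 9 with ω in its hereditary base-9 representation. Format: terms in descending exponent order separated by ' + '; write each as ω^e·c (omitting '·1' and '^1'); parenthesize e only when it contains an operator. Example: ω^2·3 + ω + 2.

G_0 = 7. HB_2(7) = 2^2 + 2 + 1. Bump = 31. G_1 = 30.
G_1 = 30. HB_3(30) = 3^3 + 3. Bump = 260. G_2 = 259.
G_2 = 259. HB_4(259) = 4^4 + 3. Bump = 3128. G_3 = 3127.
G_3 = 3127. HB_5(3127) = 5^5 + 2. Bump = 46658. G_4 = 46657.
G_4 = 46657. HB_6(46657) = 6^6 + 1. Bump = 823544. G_5 = 823543.
G_5 = 823543. HB_7(823543) = 7^7. Bump = 16777216. G_6 = 16777215.
G_6 = 16777215. HB_8(16777215) = 7·8^7 + 7·8^6 + 7·8^5 + 7·8^4 + 7·8^3 + 7·8^2 + 7·8 + 7. Bump = 37665880. G_7 = 37665879.
G_7 = 37665879. HB_9(37665879) = 7·9^7 + 7·9^6 + 7·9^5 + 7·9^4 + 7·9^3 + 7·9^2 + 7·9 + 6. Bump = 77777776. G_8 = 77777775.

ω^7·7 + ω^6·7 + ω^5·7 + ω^4·7 + ω^3·7 + ω^2·7 + ω·7 + 6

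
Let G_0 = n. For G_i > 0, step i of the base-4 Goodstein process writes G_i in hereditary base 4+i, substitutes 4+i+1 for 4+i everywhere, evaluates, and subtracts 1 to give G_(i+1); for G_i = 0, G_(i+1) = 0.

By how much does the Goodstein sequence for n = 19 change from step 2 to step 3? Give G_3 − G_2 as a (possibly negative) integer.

12

G_0 = 19. HB_4(19) = 4^2 + 3. Bump = 28. G_1 = 27.
G_1 = 27. HB_5(27) = 5^2 + 2. Bump = 38. G_2 = 37.
G_2 = 37. HB_6(37) = 6^2 + 1. Bump = 50. G_3 = 49.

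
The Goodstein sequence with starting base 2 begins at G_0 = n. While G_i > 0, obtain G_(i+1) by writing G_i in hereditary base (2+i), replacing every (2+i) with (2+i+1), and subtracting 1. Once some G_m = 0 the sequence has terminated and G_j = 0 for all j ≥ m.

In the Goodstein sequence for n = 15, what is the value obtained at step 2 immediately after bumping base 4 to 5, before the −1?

18753

15 —HB2→ 2^(2 + 1) + 2^2 + 2 + 1 —bump→ 3^(3 + 1) + 3^3 + 3 + 1 = 112 —(−1)→ 111
111 —HB3→ 3^(3 + 1) + 3^3 + 3 —bump→ 4^(4 + 1) + 4^4 + 4 = 1284 —(−1)→ 1283
1283 —HB4→ 4^(4 + 1) + 4^4 + 3 —bump→ 5^(5 + 1) + 5^5 + 3 = 18753 —(−1)→ 18752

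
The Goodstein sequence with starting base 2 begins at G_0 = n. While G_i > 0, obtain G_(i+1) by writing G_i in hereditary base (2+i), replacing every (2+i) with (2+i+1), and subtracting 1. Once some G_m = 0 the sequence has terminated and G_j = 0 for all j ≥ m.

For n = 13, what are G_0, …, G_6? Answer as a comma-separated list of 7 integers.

step 0: 13 = 2^(2 + 1) + 2^2 + 1; sub 3 for 2: 3^(3 + 1) + 3^3 + 1; = 109; G_1 = 109−1 = 108
step 1: 108 = 3^(3 + 1) + 3^3; sub 4 for 3: 4^(4 + 1) + 4^4; = 1280; G_2 = 1280−1 = 1279
step 2: 1279 = 4^(4 + 1) + 3·4^3 + 3·4^2 + 3·4 + 3; sub 5 for 4: 5^(5 + 1) + 3·5^3 + 3·5^2 + 3·5 + 3; = 16093; G_3 = 16093−1 = 16092
step 3: 16092 = 5^(5 + 1) + 3·5^3 + 3·5^2 + 3·5 + 2; sub 6 for 5: 6^(6 + 1) + 3·6^3 + 3·6^2 + 3·6 + 2; = 280712; G_4 = 280712−1 = 280711
step 4: 280711 = 6^(6 + 1) + 3·6^3 + 3·6^2 + 3·6 + 1; sub 7 for 6: 7^(7 + 1) + 3·7^3 + 3·7^2 + 3·7 + 1; = 5765999; G_5 = 5765999−1 = 5765998
step 5: 5765998 = 7^(7 + 1) + 3·7^3 + 3·7^2 + 3·7; sub 8 for 7: 8^(8 + 1) + 3·8^3 + 3·8^2 + 3·8; = 134219480; G_6 = 134219480−1 = 134219479

13, 108, 1279, 16092, 280711, 5765998, 134219479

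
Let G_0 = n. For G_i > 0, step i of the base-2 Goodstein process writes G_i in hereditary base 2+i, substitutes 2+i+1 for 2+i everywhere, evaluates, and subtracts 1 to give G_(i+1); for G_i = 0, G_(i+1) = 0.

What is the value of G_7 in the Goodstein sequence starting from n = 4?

173

step 0: 4 = 2^2; sub 3 for 2: 3^3; = 27; G_1 = 27−1 = 26
step 1: 26 = 2·3^2 + 2·3 + 2; sub 4 for 3: 2·4^2 + 2·4 + 2; = 42; G_2 = 42−1 = 41
step 2: 41 = 2·4^2 + 2·4 + 1; sub 5 for 4: 2·5^2 + 2·5 + 1; = 61; G_3 = 61−1 = 60
step 3: 60 = 2·5^2 + 2·5; sub 6 for 5: 2·6^2 + 2·6; = 84; G_4 = 84−1 = 83
step 4: 83 = 2·6^2 + 6 + 5; sub 7 for 6: 2·7^2 + 7 + 5; = 110; G_5 = 110−1 = 109
step 5: 109 = 2·7^2 + 7 + 4; sub 8 for 7: 2·8^2 + 8 + 4; = 140; G_6 = 140−1 = 139
step 6: 139 = 2·8^2 + 8 + 3; sub 9 for 8: 2·9^2 + 9 + 3; = 174; G_7 = 174−1 = 173
step 7: 173 = 2·9^2 + 9 + 2; sub 10 for 9: 2·10^2 + 10 + 2; = 212; G_8 = 212−1 = 211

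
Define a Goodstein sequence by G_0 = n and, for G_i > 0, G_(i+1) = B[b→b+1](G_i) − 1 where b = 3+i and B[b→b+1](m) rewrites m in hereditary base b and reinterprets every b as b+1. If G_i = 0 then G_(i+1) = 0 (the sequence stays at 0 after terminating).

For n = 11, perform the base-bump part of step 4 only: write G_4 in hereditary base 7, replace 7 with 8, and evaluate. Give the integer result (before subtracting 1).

step 0: 11 = 3^2 + 2; sub 4 for 3: 4^2 + 2; = 18; G_1 = 18−1 = 17
step 1: 17 = 4^2 + 1; sub 5 for 4: 5^2 + 1; = 26; G_2 = 26−1 = 25
step 2: 25 = 5^2; sub 6 for 5: 6^2; = 36; G_3 = 36−1 = 35
step 3: 35 = 5·6 + 5; sub 7 for 6: 5·7 + 5; = 40; G_4 = 40−1 = 39
step 4: 39 = 5·7 + 4; sub 8 for 7: 5·8 + 4; = 44; G_5 = 44−1 = 43

44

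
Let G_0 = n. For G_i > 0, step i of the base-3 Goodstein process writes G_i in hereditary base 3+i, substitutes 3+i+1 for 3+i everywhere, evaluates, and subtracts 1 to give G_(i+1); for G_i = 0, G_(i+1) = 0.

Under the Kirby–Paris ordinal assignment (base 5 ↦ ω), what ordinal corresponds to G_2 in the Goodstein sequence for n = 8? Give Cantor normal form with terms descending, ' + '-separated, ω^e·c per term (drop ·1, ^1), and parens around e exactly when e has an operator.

ω·2

G_0=8  [base 3] 2·3 + 2  →[3↦4]→  2·4 + 2 = 10  −1 ⇒ G_1=9
G_1=9  [base 4] 2·4 + 1  →[4↦5]→  2·5 + 1 = 11  −1 ⇒ G_2=10
G_2=10  [base 5] 2·5  →[5↦6]→  2·6 = 12  −1 ⇒ G_3=11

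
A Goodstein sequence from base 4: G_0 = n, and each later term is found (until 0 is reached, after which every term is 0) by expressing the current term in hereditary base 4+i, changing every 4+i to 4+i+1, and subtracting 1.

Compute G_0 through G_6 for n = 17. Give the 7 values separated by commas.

17, 25, 35, 39, 43, 47, 51

[0] 17 ≡ 4^2 + 1 (base 4). Lift 5: 26. −1: 25.
[1] 25 ≡ 5^2 (base 5). Lift 6: 36. −1: 35.
[2] 35 ≡ 5·6 + 5 (base 6). Lift 7: 40. −1: 39.
[3] 39 ≡ 5·7 + 4 (base 7). Lift 8: 44. −1: 43.
[4] 43 ≡ 5·8 + 3 (base 8). Lift 9: 48. −1: 47.
[5] 47 ≡ 5·9 + 2 (base 9). Lift 10: 52. −1: 51.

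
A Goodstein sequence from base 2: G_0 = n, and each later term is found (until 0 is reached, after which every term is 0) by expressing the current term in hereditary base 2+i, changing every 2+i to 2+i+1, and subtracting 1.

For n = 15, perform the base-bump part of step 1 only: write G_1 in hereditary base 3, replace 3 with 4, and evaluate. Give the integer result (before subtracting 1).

1284

[0] 15 ≡ 2^(2 + 1) + 2^2 + 2 + 1 (base 2). Lift 3: 112. −1: 111.
[1] 111 ≡ 3^(3 + 1) + 3^3 + 3 (base 3). Lift 4: 1284. −1: 1283.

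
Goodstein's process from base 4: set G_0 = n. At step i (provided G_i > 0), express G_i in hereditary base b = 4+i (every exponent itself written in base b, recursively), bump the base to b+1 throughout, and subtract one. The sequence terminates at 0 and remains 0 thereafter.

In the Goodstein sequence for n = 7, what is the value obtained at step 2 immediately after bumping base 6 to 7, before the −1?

8

i=0: 7 = 4 + 3 (b=4); 4→5: 5 + 3 = 8; 8−1 = 7
i=1: 7 = 5 + 2 (b=5); 5→6: 6 + 2 = 8; 8−1 = 7
i=2: 7 = 6 + 1 (b=6); 6→7: 7 + 1 = 8; 8−1 = 7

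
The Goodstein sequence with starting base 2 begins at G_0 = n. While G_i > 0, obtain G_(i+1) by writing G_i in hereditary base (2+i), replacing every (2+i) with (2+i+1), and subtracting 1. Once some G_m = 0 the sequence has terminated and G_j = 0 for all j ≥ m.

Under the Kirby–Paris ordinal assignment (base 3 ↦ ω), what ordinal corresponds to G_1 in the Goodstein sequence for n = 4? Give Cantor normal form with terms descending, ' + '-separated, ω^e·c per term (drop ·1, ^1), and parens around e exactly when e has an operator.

ω^2·2 + ω·2 + 2

G_0 = 4. HB_2(4) = 2^2. Bump = 27. G_1 = 26.
G_1 = 26. HB_3(26) = 2·3^2 + 2·3 + 2. Bump = 42. G_2 = 41.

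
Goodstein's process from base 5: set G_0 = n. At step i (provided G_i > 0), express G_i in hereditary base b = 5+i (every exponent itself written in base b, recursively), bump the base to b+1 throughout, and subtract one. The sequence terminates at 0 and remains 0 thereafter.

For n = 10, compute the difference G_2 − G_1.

base 5: 10 = 2·5; at 6: 2·6 = 12; next = 11
base 6: 11 = 6 + 5; at 7: 7 + 5 = 12; next = 11

0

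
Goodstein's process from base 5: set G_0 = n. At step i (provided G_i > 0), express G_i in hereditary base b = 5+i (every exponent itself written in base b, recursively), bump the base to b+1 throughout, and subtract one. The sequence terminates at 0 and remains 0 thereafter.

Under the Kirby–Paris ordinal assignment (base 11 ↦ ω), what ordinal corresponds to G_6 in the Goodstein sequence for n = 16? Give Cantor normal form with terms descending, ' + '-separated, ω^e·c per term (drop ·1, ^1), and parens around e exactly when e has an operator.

G_0 = 16. HB_5(16) = 3·5 + 1. Bump = 19. G_1 = 18.
G_1 = 18. HB_6(18) = 3·6. Bump = 21. G_2 = 20.
G_2 = 20. HB_7(20) = 2·7 + 6. Bump = 22. G_3 = 21.
G_3 = 21. HB_8(21) = 2·8 + 5. Bump = 23. G_4 = 22.
G_4 = 22. HB_9(22) = 2·9 + 4. Bump = 24. G_5 = 23.
G_5 = 23. HB_10(23) = 2·10 + 3. Bump = 25. G_6 = 24.

ω·2 + 2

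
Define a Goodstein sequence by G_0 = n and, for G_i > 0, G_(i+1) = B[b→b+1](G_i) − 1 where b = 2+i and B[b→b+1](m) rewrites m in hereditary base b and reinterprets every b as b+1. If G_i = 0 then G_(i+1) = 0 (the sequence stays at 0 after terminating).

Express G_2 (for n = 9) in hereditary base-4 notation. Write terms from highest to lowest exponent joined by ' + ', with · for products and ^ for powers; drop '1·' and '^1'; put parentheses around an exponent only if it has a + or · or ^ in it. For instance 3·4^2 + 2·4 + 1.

step 0: 9 = 2^(2 + 1) + 1; sub 3 for 2: 3^(3 + 1) + 1; = 82; G_1 = 82−1 = 81
step 1: 81 = 3^(3 + 1); sub 4 for 3: 4^(4 + 1); = 1024; G_2 = 1024−1 = 1023

3·4^4 + 3·4^3 + 3·4^2 + 3·4 + 3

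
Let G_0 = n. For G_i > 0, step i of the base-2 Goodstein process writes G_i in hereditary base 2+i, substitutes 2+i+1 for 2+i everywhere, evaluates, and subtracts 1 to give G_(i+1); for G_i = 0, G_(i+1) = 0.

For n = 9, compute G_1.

81

step 0: 9 = 2^(2 + 1) + 1; sub 3 for 2: 3^(3 + 1) + 1; = 82; G_1 = 82−1 = 81
step 1: 81 = 3^(3 + 1); sub 4 for 3: 4^(4 + 1); = 1024; G_2 = 1024−1 = 1023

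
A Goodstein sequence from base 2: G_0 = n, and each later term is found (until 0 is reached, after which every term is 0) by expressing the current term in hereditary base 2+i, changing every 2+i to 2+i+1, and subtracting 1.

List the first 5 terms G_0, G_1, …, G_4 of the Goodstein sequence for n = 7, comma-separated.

base 2: 7 = 2^2 + 2 + 1; at 3: 3^3 + 3 + 1 = 31; next = 30
base 3: 30 = 3^3 + 3; at 4: 4^4 + 4 = 260; next = 259
base 4: 259 = 4^4 + 3; at 5: 5^5 + 3 = 3128; next = 3127
base 5: 3127 = 5^5 + 2; at 6: 6^6 + 2 = 46658; next = 46657

7, 30, 259, 3127, 46657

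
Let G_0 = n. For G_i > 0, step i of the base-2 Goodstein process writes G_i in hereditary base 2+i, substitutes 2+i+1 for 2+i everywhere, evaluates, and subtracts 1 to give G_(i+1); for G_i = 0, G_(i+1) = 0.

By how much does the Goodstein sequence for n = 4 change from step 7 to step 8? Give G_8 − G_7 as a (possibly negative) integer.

38

4 —HB2→ 2^2 —bump→ 3^3 = 27 —(−1)→ 26
26 —HB3→ 2·3^2 + 2·3 + 2 —bump→ 2·4^2 + 2·4 + 2 = 42 —(−1)→ 41
41 —HB4→ 2·4^2 + 2·4 + 1 —bump→ 2·5^2 + 2·5 + 1 = 61 —(−1)→ 60
60 —HB5→ 2·5^2 + 2·5 —bump→ 2·6^2 + 2·6 = 84 —(−1)→ 83
83 —HB6→ 2·6^2 + 6 + 5 —bump→ 2·7^2 + 7 + 5 = 110 —(−1)→ 109
109 —HB7→ 2·7^2 + 7 + 4 —bump→ 2·8^2 + 8 + 4 = 140 —(−1)→ 139
139 —HB8→ 2·8^2 + 8 + 3 —bump→ 2·9^2 + 9 + 3 = 174 —(−1)→ 173
173 —HB9→ 2·9^2 + 9 + 2 —bump→ 2·10^2 + 10 + 2 = 212 —(−1)→ 211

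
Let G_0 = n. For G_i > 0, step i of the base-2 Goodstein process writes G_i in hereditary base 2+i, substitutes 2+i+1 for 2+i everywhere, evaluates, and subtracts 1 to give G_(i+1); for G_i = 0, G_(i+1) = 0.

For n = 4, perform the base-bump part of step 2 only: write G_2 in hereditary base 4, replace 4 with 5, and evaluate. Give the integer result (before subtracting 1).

i=0: 4 = 2^2 (b=2); 2→3: 3^3 = 27; 27−1 = 26
i=1: 26 = 2·3^2 + 2·3 + 2 (b=3); 3→4: 2·4^2 + 2·4 + 2 = 42; 42−1 = 41
i=2: 41 = 2·4^2 + 2·4 + 1 (b=4); 4→5: 2·5^2 + 2·5 + 1 = 61; 61−1 = 60

61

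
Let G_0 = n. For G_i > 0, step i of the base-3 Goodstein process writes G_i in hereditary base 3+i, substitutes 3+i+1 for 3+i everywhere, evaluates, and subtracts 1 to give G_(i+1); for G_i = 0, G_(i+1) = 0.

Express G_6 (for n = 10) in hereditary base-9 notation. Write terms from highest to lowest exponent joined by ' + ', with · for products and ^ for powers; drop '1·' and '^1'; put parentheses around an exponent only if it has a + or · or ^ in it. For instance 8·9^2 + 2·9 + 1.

i=0: 10 = 3^2 + 1 (b=3); 3→4: 4^2 + 1 = 17; 17−1 = 16
i=1: 16 = 4^2 (b=4); 4→5: 5^2 = 25; 25−1 = 24
i=2: 24 = 4·5 + 4 (b=5); 5→6: 4·6 + 4 = 28; 28−1 = 27
i=3: 27 = 4·6 + 3 (b=6); 6→7: 4·7 + 3 = 31; 31−1 = 30
i=4: 30 = 4·7 + 2 (b=7); 7→8: 4·8 + 2 = 34; 34−1 = 33
i=5: 33 = 4·8 + 1 (b=8); 8→9: 4·9 + 1 = 37; 37−1 = 36
i=6: 36 = 4·9 (b=9); 9→10: 4·10 = 40; 40−1 = 39

4·9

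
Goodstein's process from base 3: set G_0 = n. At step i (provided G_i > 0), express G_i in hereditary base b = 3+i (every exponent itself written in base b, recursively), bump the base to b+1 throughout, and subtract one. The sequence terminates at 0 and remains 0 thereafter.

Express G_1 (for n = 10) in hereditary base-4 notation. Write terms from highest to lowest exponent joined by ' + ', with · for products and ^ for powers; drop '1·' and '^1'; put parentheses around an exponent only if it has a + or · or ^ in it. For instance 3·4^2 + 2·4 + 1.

[0] 10 ≡ 3^2 + 1 (base 3). Lift 4: 17. −1: 16.
[1] 16 ≡ 4^2 (base 4). Lift 5: 25. −1: 24.

4^2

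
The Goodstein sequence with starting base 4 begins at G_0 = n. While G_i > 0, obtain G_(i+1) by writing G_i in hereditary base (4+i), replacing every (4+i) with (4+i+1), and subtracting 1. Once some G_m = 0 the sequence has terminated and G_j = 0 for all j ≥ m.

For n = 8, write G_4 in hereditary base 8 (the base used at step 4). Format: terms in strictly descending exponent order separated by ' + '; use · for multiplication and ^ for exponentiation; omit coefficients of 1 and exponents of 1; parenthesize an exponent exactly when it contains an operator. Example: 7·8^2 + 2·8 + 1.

8 + 1

step 0: 8 = 2·4; sub 5 for 4: 2·5; = 10; G_1 = 10−1 = 9
step 1: 9 = 5 + 4; sub 6 for 5: 6 + 4; = 10; G_2 = 10−1 = 9
step 2: 9 = 6 + 3; sub 7 for 6: 7 + 3; = 10; G_3 = 10−1 = 9
step 3: 9 = 7 + 2; sub 8 for 7: 8 + 2; = 10; G_4 = 10−1 = 9
step 4: 9 = 8 + 1; sub 9 for 8: 9 + 1; = 10; G_5 = 10−1 = 9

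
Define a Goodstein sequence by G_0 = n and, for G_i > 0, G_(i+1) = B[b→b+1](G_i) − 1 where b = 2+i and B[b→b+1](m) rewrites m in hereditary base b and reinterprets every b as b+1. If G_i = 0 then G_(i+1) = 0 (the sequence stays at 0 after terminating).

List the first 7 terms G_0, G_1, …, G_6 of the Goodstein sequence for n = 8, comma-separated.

8, 80, 553, 6310, 93395, 1647195, 33554571

step 0: 8 = 2^(2 + 1); sub 3 for 2: 3^(3 + 1); = 81; G_1 = 81−1 = 80
step 1: 80 = 2·3^3 + 2·3^2 + 2·3 + 2; sub 4 for 3: 2·4^4 + 2·4^2 + 2·4 + 2; = 554; G_2 = 554−1 = 553
step 2: 553 = 2·4^4 + 2·4^2 + 2·4 + 1; sub 5 for 4: 2·5^5 + 2·5^2 + 2·5 + 1; = 6311; G_3 = 6311−1 = 6310
step 3: 6310 = 2·5^5 + 2·5^2 + 2·5; sub 6 for 5: 2·6^6 + 2·6^2 + 2·6; = 93396; G_4 = 93396−1 = 93395
step 4: 93395 = 2·6^6 + 2·6^2 + 6 + 5; sub 7 for 6: 2·7^7 + 2·7^2 + 7 + 5; = 1647196; G_5 = 1647196−1 = 1647195
step 5: 1647195 = 2·7^7 + 2·7^2 + 7 + 4; sub 8 for 7: 2·8^8 + 2·8^2 + 8 + 4; = 33554572; G_6 = 33554572−1 = 33554571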